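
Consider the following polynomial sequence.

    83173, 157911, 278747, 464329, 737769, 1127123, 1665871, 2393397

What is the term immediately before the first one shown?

74738  120836  185582  273440  389354  538748  727526
46098  64746  87858  115914  149394  188778
18648  23112  28056  33480  39384
4464  4944  5424  5904
480  480  480
The fifth differences are constant at 480.
Work back: 4464 − 480 = 3984;  18648 − 3984 = 14664;  46098 − 14664 = 31434;  74738 − 31434 = 43304;  83173 − 43304 = 39869

39869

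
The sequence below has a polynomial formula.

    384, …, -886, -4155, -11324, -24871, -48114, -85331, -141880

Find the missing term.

241

Using the last 7 terms:
First differences: -3269  -7169  -13547  -23243  -37217  -56549
Second differences: -3900  -6378  -9696  -13974  -19332
Third differences: -2478  -3318  -4278  -5358
Fourth differences: -840  -960  -1080
Fifth differences: -120  -120
Constant fifth difference = -120.
Extend backward: -840 + 120 = -720;  -2478 + 720 = -1758;  -3900 + 1758 = -2142;  -3269 + 2142 = -1127;  -886 + 1127 = 241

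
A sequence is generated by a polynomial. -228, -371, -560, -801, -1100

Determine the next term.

-143, -189, -241, -299
-46, -52, -58
-6, -6
Constant third difference = -6, so extend:
-58 − 6 = -64;  -299 − 64 = -363;  -1100 − 363 = -1463

-1463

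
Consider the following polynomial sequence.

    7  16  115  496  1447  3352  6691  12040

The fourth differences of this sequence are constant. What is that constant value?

First differences: 9, 99, 381, 951, 1905, 3339, 5349
Second differences: 90, 282, 570, 954, 1434, 2010
Third differences: 192, 288, 384, 480, 576
Fourth differences: 96, 96, 96, 96

96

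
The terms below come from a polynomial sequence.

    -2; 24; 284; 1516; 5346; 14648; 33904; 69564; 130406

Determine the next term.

227896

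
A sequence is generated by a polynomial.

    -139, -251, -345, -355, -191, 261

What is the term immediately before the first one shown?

Δ: -112, -94, -10, 164, 452
Δ²: 18, 84, 174, 288
Δ³: 66, 90, 114
Δ⁴: 24, 24
The fourth differences are constant at 24.
Work back: 66 − 24 = 42;  18 − 42 = -24;  -112 + 24 = -88;  -139 + 88 = -51

-51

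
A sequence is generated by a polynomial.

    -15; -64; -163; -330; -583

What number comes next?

-940

D1: -49, -99, -167, -253
D2: -50, -68, -86
D3: -18, -18
Constant third difference = -18, so extend:
-86 − 18 = -104;  -253 − 104 = -357;  -583 − 357 = -940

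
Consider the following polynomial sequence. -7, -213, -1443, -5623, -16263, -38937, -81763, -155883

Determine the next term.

-275943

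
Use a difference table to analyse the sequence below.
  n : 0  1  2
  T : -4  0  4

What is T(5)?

D1: 4, 4
First differences constant at 4.
4 + 4 = 8
8 + 4 = 12
12 + 4 = 16

16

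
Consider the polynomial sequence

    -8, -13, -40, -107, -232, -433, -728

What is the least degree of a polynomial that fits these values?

3

D1: -5, -27, -67, -125, -201, -295
D2: -22, -40, -58, -76, -94
D3: -18, -18, -18, -18
The third differences are constant, so the polynomial has degree 3.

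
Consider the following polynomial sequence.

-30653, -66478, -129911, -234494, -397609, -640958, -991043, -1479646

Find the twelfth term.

-5666558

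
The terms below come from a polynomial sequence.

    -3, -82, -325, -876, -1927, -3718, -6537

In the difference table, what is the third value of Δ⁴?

Δ: -79, -243, -551, -1051, -1791, -2819
Δ²: -164, -308, -500, -740, -1028
Δ³: -144, -192, -240, -288
Δ⁴: -48, -48, -48

-48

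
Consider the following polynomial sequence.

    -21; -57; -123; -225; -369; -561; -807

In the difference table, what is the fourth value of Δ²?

-48

First differences: -36, -66, -102, -144, -192, -246
Second differences: -30, -36, -42, -48, -54
Third differences: -6, -6, -6, -6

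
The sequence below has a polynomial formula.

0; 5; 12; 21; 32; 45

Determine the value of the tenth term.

117

D1: 5, 7, 9, 11, 13
D2: 2, 2, 2, 2
Second differences constant at 2.
13 + 2 = 15;  45 + 15 = 60
15 + 2 = 17;  60 + 17 = 77
17 + 2 = 19;  77 + 19 = 96
19 + 2 = 21;  96 + 21 = 117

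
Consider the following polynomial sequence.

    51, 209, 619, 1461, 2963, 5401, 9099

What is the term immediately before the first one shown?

13

158, 410, 842, 1502, 2438, 3698
252, 432, 660, 936, 1260
180, 228, 276, 324
48, 48, 48
The fourth differences are constant at 48.
Work back: 180 − 48 = 132;  252 − 132 = 120;  158 − 120 = 38;  51 − 38 = 13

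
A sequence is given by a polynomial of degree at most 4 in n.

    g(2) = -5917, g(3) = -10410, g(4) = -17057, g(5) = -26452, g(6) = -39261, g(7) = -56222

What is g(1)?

-3056

Δ: -4493  -6647  -9395  -12809  -16961
Δ²: -2154  -2748  -3414  -4152
Δ³: -594  -666  -738
Δ⁴: -72  -72
The fourth differences are constant at -72.
Work back: -594 + 72 = -522;  -2154 + 522 = -1632;  -4493 + 1632 = -2861;  -5917 + 2861 = -3056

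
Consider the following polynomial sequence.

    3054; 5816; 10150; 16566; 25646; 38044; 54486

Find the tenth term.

2762, 4334, 6416, 9080, 12398, 16442
1572, 2082, 2664, 3318, 4044
510, 582, 654, 726
72, 72, 72
Constant fourth difference = 72, so extend:
726 + 72 = 798;  4044 + 798 = 4842;  16442 + 4842 = 21284;  54486 + 21284 = 75770
798 + 72 = 870;  4842 + 870 = 5712;  21284 + 5712 = 26996;  75770 + 26996 = 102766
870 + 72 = 942;  5712 + 942 = 6654;  26996 + 6654 = 33650;  102766 + 33650 = 136416

136416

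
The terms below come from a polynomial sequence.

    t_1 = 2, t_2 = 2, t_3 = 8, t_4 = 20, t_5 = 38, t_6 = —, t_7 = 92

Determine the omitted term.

62

Using the first 5 terms:
Δ: 0  6  12  18
Δ²: 6  6  6
Constant second difference = 6.
Extend forward: 18 + 6 = 24;  38 + 24 = 62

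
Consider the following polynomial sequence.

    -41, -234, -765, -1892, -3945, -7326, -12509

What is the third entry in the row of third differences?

-402

D1: -193, -531, -1127, -2053, -3381, -5183
D2: -338, -596, -926, -1328, -1802
D3: -258, -330, -402, -474
D4: -72, -72, -72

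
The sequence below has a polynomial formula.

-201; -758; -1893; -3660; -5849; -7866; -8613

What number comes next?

First differences: -557 , -1135 , -1767 , -2189 , -2017 , -747
Second differences: -578 , -632 , -422 , 172 , 1270
Third differences: -54 , 210 , 594 , 1098
Fourth differences: 264 , 384 , 504
Fifth differences: 120 , 120
The fifth differences are constant (120).
504 + 120 = 624;  1098 + 624 = 1722;  1270 + 1722 = 2992;  -747 + 2992 = 2245;  -8613 + 2245 = -6368

-6368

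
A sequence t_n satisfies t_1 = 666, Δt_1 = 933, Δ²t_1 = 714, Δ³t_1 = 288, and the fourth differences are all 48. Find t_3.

3246

Build the table forward from the leading diagonal:
Δ⁴: 48  48  48
Δ³: 288  336  384
Δ²: 714  1002  1338
Δ: 933  1647  2649
t: 666  1599  3246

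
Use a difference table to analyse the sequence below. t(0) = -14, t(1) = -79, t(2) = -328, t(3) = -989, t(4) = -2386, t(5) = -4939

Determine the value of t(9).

-38471

-65, -249, -661, -1397, -2553
-184, -412, -736, -1156
-228, -324, -420
-96, -96
Fourth differences constant at -96.
-420 − 96 = -516;  -1156 − 516 = -1672;  -2553 − 1672 = -4225;  -4939 − 4225 = -9164
-516 − 96 = -612;  -1672 − 612 = -2284;  -4225 − 2284 = -6509;  -9164 − 6509 = -15673
-612 − 96 = -708;  -2284 − 708 = -2992;  -6509 − 2992 = -9501;  -15673 − 9501 = -25174
-708 − 96 = -804;  -2992 − 804 = -3796;  -9501 − 3796 = -13297;  -25174 − 13297 = -38471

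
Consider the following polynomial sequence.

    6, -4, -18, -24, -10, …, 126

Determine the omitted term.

36

Using the first 5 terms:
First differences: -10, -14, -6, 14
Second differences: -4, 8, 20
Third differences: 12, 12
Constant third difference = 12.
Extend forward: 20 + 12 = 32;  14 + 32 = 46;  -10 + 46 = 36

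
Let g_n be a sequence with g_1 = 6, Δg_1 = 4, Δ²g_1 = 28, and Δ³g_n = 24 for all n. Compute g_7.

930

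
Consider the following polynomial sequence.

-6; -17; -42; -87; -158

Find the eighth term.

Δ: -11, -25, -45, -71
Δ²: -14, -20, -26
Δ³: -6, -6
The third differences are constant (-6).
-26 − 6 = -32;  -71 − 32 = -103;  -158 − 103 = -261
-32 − 6 = -38;  -103 − 38 = -141;  -261 − 141 = -402
-38 − 6 = -44;  -141 − 44 = -185;  -402 − 185 = -587

-587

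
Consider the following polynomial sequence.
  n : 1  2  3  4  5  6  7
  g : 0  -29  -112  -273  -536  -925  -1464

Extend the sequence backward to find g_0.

First differences: -29  -83  -161  -263  -389  -539
Second differences: -54  -78  -102  -126  -150
Third differences: -24  -24  -24  -24
The third differences are constant at -24.
Work back: -54 + 24 = -30;  -29 + 30 = 1;  0 − 1 = -1

-1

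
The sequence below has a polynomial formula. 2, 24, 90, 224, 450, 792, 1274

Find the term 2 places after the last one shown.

2754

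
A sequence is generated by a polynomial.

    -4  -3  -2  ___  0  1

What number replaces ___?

Using the first 3 terms:
D1: 1, 1
Constant first difference = 1.
Extend forward: -2 + 1 = -1

-1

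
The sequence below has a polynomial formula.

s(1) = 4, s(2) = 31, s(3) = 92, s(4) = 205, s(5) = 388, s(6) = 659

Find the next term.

1036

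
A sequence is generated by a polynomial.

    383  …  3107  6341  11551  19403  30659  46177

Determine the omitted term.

Using the last 6 terms:
First differences: 3234  5210  7852  11256  15518
Second differences: 1976  2642  3404  4262
Third differences: 666  762  858
Fourth differences: 96  96
Constant fourth difference = 96.
Extend backward: 666 − 96 = 570;  1976 − 570 = 1406;  3234 − 1406 = 1828;  3107 − 1828 = 1279

1279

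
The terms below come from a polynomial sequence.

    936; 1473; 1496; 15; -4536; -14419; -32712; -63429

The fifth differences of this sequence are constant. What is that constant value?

-120

First differences: 537, 23, -1481, -4551, -9883, -18293, -30717
Second differences: -514, -1504, -3070, -5332, -8410, -12424
Third differences: -990, -1566, -2262, -3078, -4014
Fourth differences: -576, -696, -816, -936
Fifth differences: -120, -120, -120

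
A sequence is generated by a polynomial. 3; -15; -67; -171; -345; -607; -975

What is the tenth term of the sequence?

-2895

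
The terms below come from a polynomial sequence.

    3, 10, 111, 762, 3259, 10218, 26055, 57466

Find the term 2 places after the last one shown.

208074

Δ: 7  101  651  2497  6959  15837  31411
Δ²: 94  550  1846  4462  8878  15574
Δ³: 456  1296  2616  4416  6696
Δ⁴: 840  1320  1800  2280
Δ⁵: 480  480  480
Fifth differences constant at 480.
2280 + 480 = 2760;  6696 + 2760 = 9456;  15574 + 9456 = 25030;  31411 + 25030 = 56441;  57466 + 56441 = 113907
2760 + 480 = 3240;  9456 + 3240 = 12696;  25030 + 12696 = 37726;  56441 + 37726 = 94167;  113907 + 94167 = 208074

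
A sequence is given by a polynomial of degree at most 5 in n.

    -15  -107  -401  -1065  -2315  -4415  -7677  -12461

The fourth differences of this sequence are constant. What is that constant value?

D1: -92, -294, -664, -1250, -2100, -3262, -4784
D2: -202, -370, -586, -850, -1162, -1522
D3: -168, -216, -264, -312, -360
D4: -48, -48, -48, -48

-48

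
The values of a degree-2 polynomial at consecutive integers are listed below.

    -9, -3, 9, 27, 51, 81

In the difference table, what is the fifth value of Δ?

First differences: 6, 12, 18, 24, 30
Second differences: 6, 6, 6, 6

30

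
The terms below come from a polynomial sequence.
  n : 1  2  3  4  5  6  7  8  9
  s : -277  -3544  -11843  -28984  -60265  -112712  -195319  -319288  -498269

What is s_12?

Δ: -3267, -8299, -17141, -31281, -52447, -82607, -123969, -178981
Δ²: -5032, -8842, -14140, -21166, -30160, -41362, -55012
Δ³: -3810, -5298, -7026, -8994, -11202, -13650
Δ⁴: -1488, -1728, -1968, -2208, -2448
Δ⁵: -240, -240, -240, -240
Fifth differences constant at -240.
-2448 − 240 = -2688;  -13650 − 2688 = -16338;  -55012 − 16338 = -71350;  -178981 − 71350 = -250331;  -498269 − 250331 = -748600
-2688 − 240 = -2928;  -16338 − 2928 = -19266;  -71350 − 19266 = -90616;  -250331 − 90616 = -340947;  -748600 − 340947 = -1089547
-2928 − 240 = -3168;  -19266 − 3168 = -22434;  -90616 − 22434 = -113050;  -340947 − 113050 = -453997;  -1089547 − 453997 = -1543544

-1543544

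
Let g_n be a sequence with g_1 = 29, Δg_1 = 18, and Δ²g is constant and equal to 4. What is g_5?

125

Build the table forward from the leading diagonal:
Δ²: 4, 4, 4, 4, 4
Δ: 18, 22, 26, 30, 34
g: 29, 47, 69, 95, 125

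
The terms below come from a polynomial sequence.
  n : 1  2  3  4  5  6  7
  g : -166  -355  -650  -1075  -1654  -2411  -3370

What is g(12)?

First differences: -189, -295, -425, -579, -757, -959
Second differences: -106, -130, -154, -178, -202
Third differences: -24, -24, -24, -24
Third differences constant at -24.
-202 − 24 = -226;  -959 − 226 = -1185;  -3370 − 1185 = -4555
-226 − 24 = -250;  -1185 − 250 = -1435;  -4555 − 1435 = -5990
-250 − 24 = -274;  -1435 − 274 = -1709;  -5990 − 1709 = -7699
-274 − 24 = -298;  -1709 − 298 = -2007;  -7699 − 2007 = -9706
-298 − 24 = -322;  -2007 − 322 = -2329;  -9706 − 2329 = -12035

-12035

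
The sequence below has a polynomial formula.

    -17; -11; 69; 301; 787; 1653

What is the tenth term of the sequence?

First differences: 6  80  232  486  866
Second differences: 74  152  254  380
Third differences: 78  102  126
Fourth differences: 24  24
Fourth differences constant at 24.
126 + 24 = 150;  380 + 150 = 530;  866 + 530 = 1396;  1653 + 1396 = 3049
150 + 24 = 174;  530 + 174 = 704;  1396 + 704 = 2100;  3049 + 2100 = 5149
174 + 24 = 198;  704 + 198 = 902;  2100 + 902 = 3002;  5149 + 3002 = 8151
198 + 24 = 222;  902 + 222 = 1124;  3002 + 1124 = 4126;  8151 + 4126 = 12277

12277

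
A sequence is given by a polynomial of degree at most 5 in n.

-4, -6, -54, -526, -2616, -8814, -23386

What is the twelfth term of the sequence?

-555966

-2  -48  -472  -2090  -6198  -14572
-46  -424  -1618  -4108  -8374
-378  -1194  -2490  -4266
-816  -1296  -1776
-480  -480
Fifth differences constant at -480.
-1776 − 480 = -2256;  -4266 − 2256 = -6522;  -8374 − 6522 = -14896;  -14572 − 14896 = -29468;  -23386 − 29468 = -52854
-2256 − 480 = -2736;  -6522 − 2736 = -9258;  -14896 − 9258 = -24154;  -29468 − 24154 = -53622;  -52854 − 53622 = -106476
-2736 − 480 = -3216;  -9258 − 3216 = -12474;  -24154 − 12474 = -36628;  -53622 − 36628 = -90250;  -106476 − 90250 = -196726
-3216 − 480 = -3696;  -12474 − 3696 = -16170;  -36628 − 16170 = -52798;  -90250 − 52798 = -143048;  -196726 − 143048 = -339774
-3696 − 480 = -4176;  -16170 − 4176 = -20346;  -52798 − 20346 = -73144;  -143048 − 73144 = -216192;  -339774 − 216192 = -555966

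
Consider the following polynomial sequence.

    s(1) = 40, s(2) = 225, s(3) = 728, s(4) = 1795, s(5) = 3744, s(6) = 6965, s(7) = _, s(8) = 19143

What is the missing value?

11920

Using the first 6 terms:
Δ: 185, 503, 1067, 1949, 3221
Δ²: 318, 564, 882, 1272
Δ³: 246, 318, 390
Δ⁴: 72, 72
Constant fourth difference = 72.
Extend forward: 390 + 72 = 462;  1272 + 462 = 1734;  3221 + 1734 = 4955;  6965 + 4955 = 11920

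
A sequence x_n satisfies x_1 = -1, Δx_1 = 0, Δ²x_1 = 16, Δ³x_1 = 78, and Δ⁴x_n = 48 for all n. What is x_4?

Build the table forward from the leading diagonal:
Δ⁴: 48  48  48  48
Δ³: 78  126  174  222
Δ²: 16  94  220  394
Δ: 0  16  110  330
x: -1  -1  15  125

125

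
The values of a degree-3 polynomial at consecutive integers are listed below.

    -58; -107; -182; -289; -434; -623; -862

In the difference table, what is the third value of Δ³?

-6

D1: -49, -75, -107, -145, -189, -239
D2: -26, -32, -38, -44, -50
D3: -6, -6, -6, -6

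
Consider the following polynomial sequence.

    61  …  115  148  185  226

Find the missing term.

86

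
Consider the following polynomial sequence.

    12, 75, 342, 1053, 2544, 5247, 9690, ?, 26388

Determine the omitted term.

Using the first 7 terms:
Δ: 63  267  711  1491  2703  4443
Δ²: 204  444  780  1212  1740
Δ³: 240  336  432  528
Δ⁴: 96  96  96
Constant fourth difference = 96.
Extend forward: 528 + 96 = 624;  1740 + 624 = 2364;  4443 + 2364 = 6807;  9690 + 6807 = 16497

16497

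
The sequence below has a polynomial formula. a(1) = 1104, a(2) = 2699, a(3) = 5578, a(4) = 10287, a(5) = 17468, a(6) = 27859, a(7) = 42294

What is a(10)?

1595 , 2879 , 4709 , 7181 , 10391 , 14435
1284 , 1830 , 2472 , 3210 , 4044
546 , 642 , 738 , 834
96 , 96 , 96
The fourth differences are constant (96).
834 + 96 = 930;  4044 + 930 = 4974;  14435 + 4974 = 19409;  42294 + 19409 = 61703
930 + 96 = 1026;  4974 + 1026 = 6000;  19409 + 6000 = 25409;  61703 + 25409 = 87112
1026 + 96 = 1122;  6000 + 1122 = 7122;  25409 + 7122 = 32531;  87112 + 32531 = 119643

119643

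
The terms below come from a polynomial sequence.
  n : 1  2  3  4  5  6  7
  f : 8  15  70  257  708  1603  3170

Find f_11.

22398

D1: 7 , 55 , 187 , 451 , 895 , 1567
D2: 48 , 132 , 264 , 444 , 672
D3: 84 , 132 , 180 , 228
D4: 48 , 48 , 48
The fourth differences are constant (48).
228 + 48 = 276;  672 + 276 = 948;  1567 + 948 = 2515;  3170 + 2515 = 5685
276 + 48 = 324;  948 + 324 = 1272;  2515 + 1272 = 3787;  5685 + 3787 = 9472
324 + 48 = 372;  1272 + 372 = 1644;  3787 + 1644 = 5431;  9472 + 5431 = 14903
372 + 48 = 420;  1644 + 420 = 2064;  5431 + 2064 = 7495;  14903 + 7495 = 22398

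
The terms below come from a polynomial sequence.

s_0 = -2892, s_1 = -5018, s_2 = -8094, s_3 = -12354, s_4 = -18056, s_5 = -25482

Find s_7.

-46754

Δ: -2126, -3076, -4260, -5702, -7426
Δ²: -950, -1184, -1442, -1724
Δ³: -234, -258, -282
Δ⁴: -24, -24
Constant fourth difference = -24, so extend:
-282 − 24 = -306;  -1724 − 306 = -2030;  -7426 − 2030 = -9456;  -25482 − 9456 = -34938
-306 − 24 = -330;  -2030 − 330 = -2360;  -9456 − 2360 = -11816;  -34938 − 11816 = -46754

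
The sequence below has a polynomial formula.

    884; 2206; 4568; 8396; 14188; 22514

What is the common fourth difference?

72

First differences: 1322, 2362, 3828, 5792, 8326
Second differences: 1040, 1466, 1964, 2534
Third differences: 426, 498, 570
Fourth differences: 72, 72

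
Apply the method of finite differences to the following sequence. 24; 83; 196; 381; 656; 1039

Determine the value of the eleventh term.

5204

First differences: 59  113  185  275  383
Second differences: 54  72  90  108
Third differences: 18  18  18
Third differences constant at 18.
108 + 18 = 126;  383 + 126 = 509;  1039 + 509 = 1548
126 + 18 = 144;  509 + 144 = 653;  1548 + 653 = 2201
144 + 18 = 162;  653 + 162 = 815;  2201 + 815 = 3016
162 + 18 = 180;  815 + 180 = 995;  3016 + 995 = 4011
180 + 18 = 198;  995 + 198 = 1193;  4011 + 1193 = 5204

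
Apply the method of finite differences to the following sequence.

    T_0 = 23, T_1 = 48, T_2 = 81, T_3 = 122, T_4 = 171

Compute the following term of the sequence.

228

D1: 25, 33, 41, 49
D2: 8, 8, 8
The second differences are constant (8).
49 + 8 = 57;  171 + 57 = 228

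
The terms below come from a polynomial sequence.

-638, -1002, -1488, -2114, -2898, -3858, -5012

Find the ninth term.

-7974

First differences: -364, -486, -626, -784, -960, -1154
Second differences: -122, -140, -158, -176, -194
Third differences: -18, -18, -18, -18
The third differences are constant (-18).
-194 − 18 = -212;  -1154 − 212 = -1366;  -5012 − 1366 = -6378
-212 − 18 = -230;  -1366 − 230 = -1596;  -6378 − 1596 = -7974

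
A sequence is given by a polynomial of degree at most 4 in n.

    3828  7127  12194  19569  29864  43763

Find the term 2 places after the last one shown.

3299, 5067, 7375, 10295, 13899
1768, 2308, 2920, 3604
540, 612, 684
72, 72
Constant fourth difference = 72, so extend:
684 + 72 = 756;  3604 + 756 = 4360;  13899 + 4360 = 18259;  43763 + 18259 = 62022
756 + 72 = 828;  4360 + 828 = 5188;  18259 + 5188 = 23447;  62022 + 23447 = 85469

85469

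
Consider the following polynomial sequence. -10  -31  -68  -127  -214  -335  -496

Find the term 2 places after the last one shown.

First differences: -21, -37, -59, -87, -121, -161
Second differences: -16, -22, -28, -34, -40
Third differences: -6, -6, -6, -6
Constant third difference = -6, so extend:
-40 − 6 = -46;  -161 − 46 = -207;  -496 − 207 = -703
-46 − 6 = -52;  -207 − 52 = -259;  -703 − 259 = -962

-962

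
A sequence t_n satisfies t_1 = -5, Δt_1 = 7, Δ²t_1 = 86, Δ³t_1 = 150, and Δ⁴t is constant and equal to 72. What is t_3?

Build the table forward from the leading diagonal:
D4: 72  72  72
D3: 150  222  294
D2: 86  236  458
D1: 7  93  329
t: -5  2  95

95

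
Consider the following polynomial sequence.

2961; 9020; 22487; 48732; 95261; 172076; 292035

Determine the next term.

471212

First differences: 6059, 13467, 26245, 46529, 76815, 119959
Second differences: 7408, 12778, 20284, 30286, 43144
Third differences: 5370, 7506, 10002, 12858
Fourth differences: 2136, 2496, 2856
Fifth differences: 360, 360
The fifth differences are constant (360).
2856 + 360 = 3216;  12858 + 3216 = 16074;  43144 + 16074 = 59218;  119959 + 59218 = 179177;  292035 + 179177 = 471212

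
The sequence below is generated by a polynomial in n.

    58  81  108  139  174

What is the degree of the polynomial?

2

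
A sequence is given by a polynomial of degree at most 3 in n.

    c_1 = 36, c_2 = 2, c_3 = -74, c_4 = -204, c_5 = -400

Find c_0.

40

First differences: -34, -76, -130, -196
Second differences: -42, -54, -66
Third differences: -12, -12
The third differences are constant at -12.
Work back: -42 + 12 = -30;  -34 + 30 = -4;  36 + 4 = 40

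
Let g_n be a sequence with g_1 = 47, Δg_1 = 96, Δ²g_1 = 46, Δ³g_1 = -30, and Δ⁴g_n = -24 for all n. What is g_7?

Build the table forward from the leading diagonal:
Δ⁴: -24, -24, -24, -24, -24, -24, -24
Δ³: -30, -54, -78, -102, -126, -150, -174
Δ²: 46, 16, -38, -116, -218, -344, -494
Δ: 96, 142, 158, 120, 4, -214, -558
g: 47, 143, 285, 443, 563, 567, 353

353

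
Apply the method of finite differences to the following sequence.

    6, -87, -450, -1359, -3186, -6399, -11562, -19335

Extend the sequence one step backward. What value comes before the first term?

First differences: -93, -363, -909, -1827, -3213, -5163, -7773
Second differences: -270, -546, -918, -1386, -1950, -2610
Third differences: -276, -372, -468, -564, -660
Fourth differences: -96, -96, -96, -96
The fourth differences are constant at -96.
Work back: -276 + 96 = -180;  -270 + 180 = -90;  -93 + 90 = -3;  6 + 3 = 9

9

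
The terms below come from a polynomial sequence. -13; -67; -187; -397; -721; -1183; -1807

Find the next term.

-2617

Δ: -54, -120, -210, -324, -462, -624
Δ²: -66, -90, -114, -138, -162
Δ³: -24, -24, -24, -24
Constant third difference = -24, so extend:
-162 − 24 = -186;  -624 − 186 = -810;  -1807 − 810 = -2617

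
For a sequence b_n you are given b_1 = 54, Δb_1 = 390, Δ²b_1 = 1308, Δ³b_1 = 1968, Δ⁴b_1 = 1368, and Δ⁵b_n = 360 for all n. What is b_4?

7116

Build the table forward from the leading diagonal:
Fifth differences: 360, 360, 360, 360
Fourth differences: 1368, 1728, 2088, 2448
Third differences: 1968, 3336, 5064, 7152
Second differences: 1308, 3276, 6612, 11676
First differences: 390, 1698, 4974, 11586
b: 54, 444, 2142, 7116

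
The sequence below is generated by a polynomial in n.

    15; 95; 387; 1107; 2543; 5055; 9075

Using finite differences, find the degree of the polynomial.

D1: 80, 292, 720, 1436, 2512, 4020
D2: 212, 428, 716, 1076, 1508
D3: 216, 288, 360, 432
D4: 72, 72, 72
The fourth differences are constant, so the polynomial has degree 4.

4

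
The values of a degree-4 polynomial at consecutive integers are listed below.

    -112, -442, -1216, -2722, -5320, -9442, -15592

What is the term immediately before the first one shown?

-10

D1: -330  -774  -1506  -2598  -4122  -6150
D2: -444  -732  -1092  -1524  -2028
D3: -288  -360  -432  -504
D4: -72  -72  -72
The fourth differences are constant at -72.
Work back: -288 + 72 = -216;  -444 + 216 = -228;  -330 + 228 = -102;  -112 + 102 = -10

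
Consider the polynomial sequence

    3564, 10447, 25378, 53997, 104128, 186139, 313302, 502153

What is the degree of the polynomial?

5

First differences: 6883, 14931, 28619, 50131, 82011, 127163, 188851
Second differences: 8048, 13688, 21512, 31880, 45152, 61688
Third differences: 5640, 7824, 10368, 13272, 16536
Fourth differences: 2184, 2544, 2904, 3264
Fifth differences: 360, 360, 360
The fifth differences are constant, so the polynomial has degree 5.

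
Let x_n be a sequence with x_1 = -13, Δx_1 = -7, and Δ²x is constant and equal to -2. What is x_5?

Build the table forward from the leading diagonal:
D2: -2, -2, -2, -2, -2
D1: -7, -9, -11, -13, -15
x: -13, -20, -29, -40, -53

-53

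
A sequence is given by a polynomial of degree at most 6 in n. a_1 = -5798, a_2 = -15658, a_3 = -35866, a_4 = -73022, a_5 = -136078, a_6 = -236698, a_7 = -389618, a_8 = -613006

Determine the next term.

Δ: -9860  -20208  -37156  -63056  -100620  -152920  -223388
Δ²: -10348  -16948  -25900  -37564  -52300  -70468
Δ³: -6600  -8952  -11664  -14736  -18168
Δ⁴: -2352  -2712  -3072  -3432
Δ⁵: -360  -360  -360
The fifth differences are constant (-360).
-3432 − 360 = -3792;  -18168 − 3792 = -21960;  -70468 − 21960 = -92428;  -223388 − 92428 = -315816;  -613006 − 315816 = -928822

-928822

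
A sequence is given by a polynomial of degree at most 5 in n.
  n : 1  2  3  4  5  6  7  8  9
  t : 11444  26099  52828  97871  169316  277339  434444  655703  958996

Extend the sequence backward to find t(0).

4231

First differences: 14655, 26729, 45043, 71445, 108023, 157105, 221259, 303293
Second differences: 12074, 18314, 26402, 36578, 49082, 64154, 82034
Third differences: 6240, 8088, 10176, 12504, 15072, 17880
Fourth differences: 1848, 2088, 2328, 2568, 2808
Fifth differences: 240, 240, 240, 240
The fifth differences are constant at 240.
Work back: 1848 − 240 = 1608;  6240 − 1608 = 4632;  12074 − 4632 = 7442;  14655 − 7442 = 7213;  11444 − 7213 = 4231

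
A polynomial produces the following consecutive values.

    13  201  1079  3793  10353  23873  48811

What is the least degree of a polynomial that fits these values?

First differences: 188, 878, 2714, 6560, 13520, 24938
Second differences: 690, 1836, 3846, 6960, 11418
Third differences: 1146, 2010, 3114, 4458
Fourth differences: 864, 1104, 1344
Fifth differences: 240, 240
The fifth differences are constant, so the polynomial has degree 5.

5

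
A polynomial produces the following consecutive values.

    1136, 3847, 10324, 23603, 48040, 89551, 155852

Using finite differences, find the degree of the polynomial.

5

First differences: 2711, 6477, 13279, 24437, 41511, 66301
Second differences: 3766, 6802, 11158, 17074, 24790
Third differences: 3036, 4356, 5916, 7716
Fourth differences: 1320, 1560, 1800
Fifth differences: 240, 240
The fifth differences are constant, so the polynomial has degree 5.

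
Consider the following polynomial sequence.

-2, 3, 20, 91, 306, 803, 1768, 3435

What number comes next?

6086

Δ: 5  17  71  215  497  965  1667
Δ²: 12  54  144  282  468  702
Δ³: 42  90  138  186  234
Δ⁴: 48  48  48  48
The fourth differences are constant (48).
234 + 48 = 282;  702 + 282 = 984;  1667 + 984 = 2651;  3435 + 2651 = 6086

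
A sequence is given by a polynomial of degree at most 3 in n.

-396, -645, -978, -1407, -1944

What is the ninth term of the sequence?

-5412

Δ: -249  -333  -429  -537
Δ²: -84  -96  -108
Δ³: -12  -12
The third differences are constant (-12).
-108 − 12 = -120;  -537 − 120 = -657;  -1944 − 657 = -2601
-120 − 12 = -132;  -657 − 132 = -789;  -2601 − 789 = -3390
-132 − 12 = -144;  -789 − 144 = -933;  -3390 − 933 = -4323
-144 − 12 = -156;  -933 − 156 = -1089;  -4323 − 1089 = -5412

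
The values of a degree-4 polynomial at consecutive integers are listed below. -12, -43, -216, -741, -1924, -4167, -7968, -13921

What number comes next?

Δ: -31 , -173 , -525 , -1183 , -2243 , -3801 , -5953
Δ²: -142 , -352 , -658 , -1060 , -1558 , -2152
Δ³: -210 , -306 , -402 , -498 , -594
Δ⁴: -96 , -96 , -96 , -96
The fourth differences are constant (-96).
-594 − 96 = -690;  -2152 − 690 = -2842;  -5953 − 2842 = -8795;  -13921 − 8795 = -22716

-22716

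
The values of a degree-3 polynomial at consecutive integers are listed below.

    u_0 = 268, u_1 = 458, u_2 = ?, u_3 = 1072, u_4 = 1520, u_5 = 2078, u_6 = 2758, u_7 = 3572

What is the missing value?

722

Using the last 5 terms:
448  558  680  814
110  122  134
12  12
Constant third difference = 12.
Extend backward: 110 − 12 = 98;  448 − 98 = 350;  1072 − 350 = 722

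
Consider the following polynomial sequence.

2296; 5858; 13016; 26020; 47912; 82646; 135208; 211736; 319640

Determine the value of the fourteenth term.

1693310

D1: 3562  7158  13004  21892  34734  52562  76528  107904
D2: 3596  5846  8888  12842  17828  23966  31376
D3: 2250  3042  3954  4986  6138  7410
D4: 792  912  1032  1152  1272
D5: 120  120  120  120
The fifth differences are constant (120).
1272 + 120 = 1392;  7410 + 1392 = 8802;  31376 + 8802 = 40178;  107904 + 40178 = 148082;  319640 + 148082 = 467722
1392 + 120 = 1512;  8802 + 1512 = 10314;  40178 + 10314 = 50492;  148082 + 50492 = 198574;  467722 + 198574 = 666296
1512 + 120 = 1632;  10314 + 1632 = 11946;  50492 + 11946 = 62438;  198574 + 62438 = 261012;  666296 + 261012 = 927308
1632 + 120 = 1752;  11946 + 1752 = 13698;  62438 + 13698 = 76136;  261012 + 76136 = 337148;  927308 + 337148 = 1264456
1752 + 120 = 1872;  13698 + 1872 = 15570;  76136 + 15570 = 91706;  337148 + 91706 = 428854;  1264456 + 428854 = 1693310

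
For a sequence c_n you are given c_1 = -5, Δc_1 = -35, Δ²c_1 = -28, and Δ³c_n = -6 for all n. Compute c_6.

Build the table forward from the leading diagonal:
Third differences: -6  -6  -6  -6  -6  -6
Second differences: -28  -34  -40  -46  -52  -58
First differences: -35  -63  -97  -137  -183  -235
c: -5  -40  -103  -200  -337  -520

-520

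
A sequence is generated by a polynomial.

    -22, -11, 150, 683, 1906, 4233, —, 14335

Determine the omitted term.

8174

Using the first 6 terms:
11  161  533  1223  2327
150  372  690  1104
222  318  414
96  96
Constant fourth difference = 96.
Extend forward: 414 + 96 = 510;  1104 + 510 = 1614;  2327 + 1614 = 3941;  4233 + 3941 = 8174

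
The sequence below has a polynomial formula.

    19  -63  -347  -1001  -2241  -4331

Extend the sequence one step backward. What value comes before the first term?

D1: -82, -284, -654, -1240, -2090
D2: -202, -370, -586, -850
D3: -168, -216, -264
D4: -48, -48
The fourth differences are constant at -48.
Work back: -168 + 48 = -120;  -202 + 120 = -82;  -82 + 82 = 0;  19 + 0 = 19

19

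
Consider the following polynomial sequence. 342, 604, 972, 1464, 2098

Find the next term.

2892

262, 368, 492, 634
106, 124, 142
18, 18
The third differences are constant (18).
142 + 18 = 160;  634 + 160 = 794;  2098 + 794 = 2892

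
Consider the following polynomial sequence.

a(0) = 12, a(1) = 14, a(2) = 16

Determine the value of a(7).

Δ: 2, 2
The first differences are constant (2).
16 + 2 = 18
18 + 2 = 20
20 + 2 = 22
22 + 2 = 24
24 + 2 = 26

26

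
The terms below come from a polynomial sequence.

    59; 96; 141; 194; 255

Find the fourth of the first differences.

61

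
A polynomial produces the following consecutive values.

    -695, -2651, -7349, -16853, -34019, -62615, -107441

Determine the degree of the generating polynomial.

First differences: -1956, -4698, -9504, -17166, -28596, -44826
Second differences: -2742, -4806, -7662, -11430, -16230
Third differences: -2064, -2856, -3768, -4800
Fourth differences: -792, -912, -1032
Fifth differences: -120, -120
The fifth differences are constant, so the polynomial has degree 5.

5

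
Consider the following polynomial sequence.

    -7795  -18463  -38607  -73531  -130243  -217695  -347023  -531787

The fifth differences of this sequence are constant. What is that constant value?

-240

D1: -10668, -20144, -34924, -56712, -87452, -129328, -184764
D2: -9476, -14780, -21788, -30740, -41876, -55436
D3: -5304, -7008, -8952, -11136, -13560
D4: -1704, -1944, -2184, -2424
D5: -240, -240, -240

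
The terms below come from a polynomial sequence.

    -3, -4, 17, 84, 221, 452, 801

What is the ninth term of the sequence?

1949

First differences: -1, 21, 67, 137, 231, 349
Second differences: 22, 46, 70, 94, 118
Third differences: 24, 24, 24, 24
The third differences are constant (24).
118 + 24 = 142;  349 + 142 = 491;  801 + 491 = 1292
142 + 24 = 166;  491 + 166 = 657;  1292 + 657 = 1949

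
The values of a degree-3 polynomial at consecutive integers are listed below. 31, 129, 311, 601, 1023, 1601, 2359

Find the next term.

98, 182, 290, 422, 578, 758
84, 108, 132, 156, 180
24, 24, 24, 24
Constant third difference = 24, so extend:
180 + 24 = 204;  758 + 204 = 962;  2359 + 962 = 3321

3321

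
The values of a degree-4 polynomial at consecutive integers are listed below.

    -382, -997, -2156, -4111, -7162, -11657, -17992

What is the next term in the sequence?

-26611

First differences: -615, -1159, -1955, -3051, -4495, -6335
Second differences: -544, -796, -1096, -1444, -1840
Third differences: -252, -300, -348, -396
Fourth differences: -48, -48, -48
Constant fourth difference = -48, so extend:
-396 − 48 = -444;  -1840 − 444 = -2284;  -6335 − 2284 = -8619;  -17992 − 8619 = -26611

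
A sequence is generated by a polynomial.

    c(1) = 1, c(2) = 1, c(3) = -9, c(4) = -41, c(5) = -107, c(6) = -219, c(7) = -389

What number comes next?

First differences: 0 , -10 , -32 , -66 , -112 , -170
Second differences: -10 , -22 , -34 , -46 , -58
Third differences: -12 , -12 , -12 , -12
Constant third difference = -12, so extend:
-58 − 12 = -70;  -170 − 70 = -240;  -389 − 240 = -629

-629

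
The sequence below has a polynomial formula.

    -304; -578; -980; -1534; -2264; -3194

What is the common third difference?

-24

D1: -274, -402, -554, -730, -930
D2: -128, -152, -176, -200
D3: -24, -24, -24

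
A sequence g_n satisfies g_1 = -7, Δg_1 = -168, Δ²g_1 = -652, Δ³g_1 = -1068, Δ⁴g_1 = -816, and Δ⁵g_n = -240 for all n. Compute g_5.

Build the table forward from the leading diagonal:
Fifth differences: -240  -240  -240  -240  -240
Fourth differences: -816  -1056  -1296  -1536  -1776
Third differences: -1068  -1884  -2940  -4236  -5772
Second differences: -652  -1720  -3604  -6544  -10780
First differences: -168  -820  -2540  -6144  -12688
g: -7  -175  -995  -3535  -9679

-9679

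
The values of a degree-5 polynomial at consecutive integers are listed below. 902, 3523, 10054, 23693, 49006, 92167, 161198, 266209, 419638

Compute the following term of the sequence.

636491

D1: 2621, 6531, 13639, 25313, 43161, 69031, 105011, 153429
D2: 3910, 7108, 11674, 17848, 25870, 35980, 48418
D3: 3198, 4566, 6174, 8022, 10110, 12438
D4: 1368, 1608, 1848, 2088, 2328
D5: 240, 240, 240, 240
Constant fifth difference = 240, so extend:
2328 + 240 = 2568;  12438 + 2568 = 15006;  48418 + 15006 = 63424;  153429 + 63424 = 216853;  419638 + 216853 = 636491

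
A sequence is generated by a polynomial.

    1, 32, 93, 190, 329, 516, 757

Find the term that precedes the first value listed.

-6

D1: 31, 61, 97, 139, 187, 241
D2: 30, 36, 42, 48, 54
D3: 6, 6, 6, 6
The third differences are constant at 6.
Work back: 30 − 6 = 24;  31 − 24 = 7;  1 − 7 = -6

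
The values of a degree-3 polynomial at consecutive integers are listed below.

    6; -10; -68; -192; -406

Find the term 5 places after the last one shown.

-3666

First differences: -16, -58, -124, -214
Second differences: -42, -66, -90
Third differences: -24, -24
Third differences constant at -24.
-90 − 24 = -114;  -214 − 114 = -328;  -406 − 328 = -734
-114 − 24 = -138;  -328 − 138 = -466;  -734 − 466 = -1200
-138 − 24 = -162;  -466 − 162 = -628;  -1200 − 628 = -1828
-162 − 24 = -186;  -628 − 186 = -814;  -1828 − 814 = -2642
-186 − 24 = -210;  -814 − 210 = -1024;  -2642 − 1024 = -3666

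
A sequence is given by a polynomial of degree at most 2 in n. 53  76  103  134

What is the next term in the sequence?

169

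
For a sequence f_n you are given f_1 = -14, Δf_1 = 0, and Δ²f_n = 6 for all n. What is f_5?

22

Build the table forward from the leading diagonal:
D2: 6  6  6  6  6
D1: 0  6  12  18  24
f: -14  -14  -8  4  22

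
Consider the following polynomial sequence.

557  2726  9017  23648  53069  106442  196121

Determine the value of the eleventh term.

1303577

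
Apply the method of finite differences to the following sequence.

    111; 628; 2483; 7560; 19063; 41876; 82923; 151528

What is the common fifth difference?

First differences: 517, 1855, 5077, 11503, 22813, 41047, 68605
Second differences: 1338, 3222, 6426, 11310, 18234, 27558
Third differences: 1884, 3204, 4884, 6924, 9324
Fourth differences: 1320, 1680, 2040, 2400
Fifth differences: 360, 360, 360

360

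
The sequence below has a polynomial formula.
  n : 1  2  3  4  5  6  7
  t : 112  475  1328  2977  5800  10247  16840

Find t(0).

5

First differences: 363  853  1649  2823  4447  6593
Second differences: 490  796  1174  1624  2146
Third differences: 306  378  450  522
Fourth differences: 72  72  72
The fourth differences are constant at 72.
Work back: 306 − 72 = 234;  490 − 234 = 256;  363 − 256 = 107;  112 − 107 = 5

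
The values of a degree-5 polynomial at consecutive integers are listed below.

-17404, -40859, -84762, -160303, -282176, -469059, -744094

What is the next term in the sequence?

D1: -23455, -43903, -75541, -121873, -186883, -275035
D2: -20448, -31638, -46332, -65010, -88152
D3: -11190, -14694, -18678, -23142
D4: -3504, -3984, -4464
D5: -480, -480
The fifth differences are constant (-480).
-4464 − 480 = -4944;  -23142 − 4944 = -28086;  -88152 − 28086 = -116238;  -275035 − 116238 = -391273;  -744094 − 391273 = -1135367

-1135367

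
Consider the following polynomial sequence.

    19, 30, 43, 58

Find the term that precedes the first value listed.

10

D1: 11, 13, 15
D2: 2, 2
The second differences are constant at 2.
Work back: 11 − 2 = 9;  19 − 9 = 10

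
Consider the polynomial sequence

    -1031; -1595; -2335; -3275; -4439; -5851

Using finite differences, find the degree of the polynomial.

D1: -564, -740, -940, -1164, -1412
D2: -176, -200, -224, -248
D3: -24, -24, -24
The third differences are constant, so the polynomial has degree 3.

3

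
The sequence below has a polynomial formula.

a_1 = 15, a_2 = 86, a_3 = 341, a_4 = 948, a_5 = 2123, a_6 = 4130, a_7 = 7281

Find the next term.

D1: 71 , 255 , 607 , 1175 , 2007 , 3151
D2: 184 , 352 , 568 , 832 , 1144
D3: 168 , 216 , 264 , 312
D4: 48 , 48 , 48
Fourth differences constant at 48.
312 + 48 = 360;  1144 + 360 = 1504;  3151 + 1504 = 4655;  7281 + 4655 = 11936

11936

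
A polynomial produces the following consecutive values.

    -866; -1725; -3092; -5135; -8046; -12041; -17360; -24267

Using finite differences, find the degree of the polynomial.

4

Δ: -859, -1367, -2043, -2911, -3995, -5319, -6907
Δ²: -508, -676, -868, -1084, -1324, -1588
Δ³: -168, -192, -216, -240, -264
Δ⁴: -24, -24, -24, -24
The fourth differences are constant, so the polynomial has degree 4.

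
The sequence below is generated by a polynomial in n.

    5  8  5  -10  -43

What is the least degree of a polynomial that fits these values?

3

Δ: 3, -3, -15, -33
Δ²: -6, -12, -18
Δ³: -6, -6
The third differences are constant, so the polynomial has degree 3.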